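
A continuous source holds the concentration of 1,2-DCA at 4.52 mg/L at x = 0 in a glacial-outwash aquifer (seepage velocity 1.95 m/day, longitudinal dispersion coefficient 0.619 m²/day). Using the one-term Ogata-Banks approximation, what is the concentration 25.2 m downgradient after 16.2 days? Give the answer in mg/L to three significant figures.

4.17 mg/L

For a continuous step input, C/C₀ ≈ ½·erfc((x−vt)/(2√(Dt))).
vt = 1.95 × 16.2 = 31.59 m and 2√(Dt) = 2√(0.619 × 16.2) = 6.333 m.
Argument (x−vt)/(2√(Dt)) = (25.2 − 31.59)/6.333 = -1.009; ½·erfc(-1.009) = 0.9232.
C = 4.52 × 0.9232 = 4.17 mg/L.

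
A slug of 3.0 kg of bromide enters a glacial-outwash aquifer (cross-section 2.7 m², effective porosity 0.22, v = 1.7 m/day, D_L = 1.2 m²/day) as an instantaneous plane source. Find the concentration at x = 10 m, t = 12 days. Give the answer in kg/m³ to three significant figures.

0.0574 kg/m³

For an instantaneous plane source, C(x,t) = M/(n_e·A·√(4πDt)) · exp(−(x−vt)²/(4Dt)), with n_e·A the pore (flow) area.
Plume center vt = 1.7 × 12 = 20.4 m, so the well at 10 m is 10.4 m upgradient of the peak.
√(4πDt) = 13.45 m, giving peak height M/(n_e·A·√(4πDt)) = 3.0/(0.22 × 2.7 × 13.45) = 0.3755 kg/m³.
(x−vt)²/(4Dt) = (-10.4)²/(4 × 1.2 × 12) = 1.878; exp(−1.878) = 0.1529.
C = 0.3755 × 0.1529 = 0.0574 kg/m³.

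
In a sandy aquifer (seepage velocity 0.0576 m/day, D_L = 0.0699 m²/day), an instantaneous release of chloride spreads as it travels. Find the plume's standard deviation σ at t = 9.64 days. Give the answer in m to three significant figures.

1.16 m

Dispersive spreading gives a Gaussian with σ² = 2Dt; advection only shifts the center.
σ = √(2 × 0.0699 × 9.64) = 1.16 m.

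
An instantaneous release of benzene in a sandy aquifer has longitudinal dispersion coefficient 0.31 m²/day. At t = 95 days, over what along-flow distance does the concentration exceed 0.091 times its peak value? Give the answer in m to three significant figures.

33.6 m

The plume is Gaussian with σ = √(2Dt) = √(2 × 0.31 × 95) = 7.675 m.
C/C_peak = exp(−Δx²/(2σ²)) = 0.091 ⇒ Δx = σ·√(−2 ln 0.091) = 7.675 × 2.189 = 16.80 m.
Width = 2Δx = 33.6 m.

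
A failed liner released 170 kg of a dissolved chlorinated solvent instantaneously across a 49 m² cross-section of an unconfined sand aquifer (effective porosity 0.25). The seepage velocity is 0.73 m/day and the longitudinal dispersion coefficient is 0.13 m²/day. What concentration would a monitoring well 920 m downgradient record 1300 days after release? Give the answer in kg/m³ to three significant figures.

For an instantaneous plane source, C(x,t) = M/(n_e·A·√(4πDt)) · exp(−(x−vt)²/(4Dt)), with n_e·A the pore (flow) area.
Plume center vt = 0.73 × 1300 = 949 m, so the well at 920 m is 29 m upgradient of the peak.
√(4πDt) = 46.08 m, giving peak height M/(n_e·A·√(4πDt)) = 170/(0.25 × 49 × 46.08) = 0.3012 kg/m³.
(x−vt)²/(4Dt) = (-29)²/(4 × 0.13 × 1300) = 1.244; exp(−1.244) = 0.2882.
C = 0.3012 × 0.2882 = 0.0868 kg/m³.

0.0868 kg/m³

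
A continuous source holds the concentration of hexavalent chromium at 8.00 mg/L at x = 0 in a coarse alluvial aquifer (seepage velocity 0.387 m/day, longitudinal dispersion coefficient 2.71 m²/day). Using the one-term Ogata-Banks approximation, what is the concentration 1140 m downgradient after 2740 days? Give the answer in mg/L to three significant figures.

For a continuous step input, C/C₀ ≈ ½·erfc((x−vt)/(2√(Dt))).
vt = 0.387 × 2740 = 1060.38 m and 2√(Dt) = 2√(2.71 × 2740) = 172.3 m.
Argument (x−vt)/(2√(Dt)) = (1140 − 1060.38)/172.3 = 0.4621; ½·erfc(0.4621) = 0.2567.
C = 8.00 × 0.2567 = 2.05 mg/L.

2.05 mg/L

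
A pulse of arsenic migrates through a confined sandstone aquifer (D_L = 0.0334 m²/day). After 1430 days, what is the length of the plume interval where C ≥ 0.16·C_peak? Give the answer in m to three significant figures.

The plume is Gaussian with σ = √(2Dt) = √(2 × 0.0334 × 1430) = 9.774 m.
C/C_peak = exp(−Δx²/(2σ²)) = 0.16 ⇒ Δx = σ·√(−2 ln 0.16) = 9.774 × 1.914 = 18.71 m.
Width = 2Δx = 37.4 m.

37.4 m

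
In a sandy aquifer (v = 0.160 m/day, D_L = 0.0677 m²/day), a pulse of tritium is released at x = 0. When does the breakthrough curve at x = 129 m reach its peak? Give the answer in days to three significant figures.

804 days

For the 1D instantaneous-source solution, setting ∂C/∂t = 0 at fixed x gives v²t² + 2Dt − x² = 0, so t = (√(D² + v²x²) − D)/v².
√(D² + v²x²) = √(0.0677² + 0.160² × 129²) = 20.64; v² = 0.0256.
t = (20.64 − 0.0677)/0.0256 = 804 days (vs. the pure-advection estimate x/v = 806 d).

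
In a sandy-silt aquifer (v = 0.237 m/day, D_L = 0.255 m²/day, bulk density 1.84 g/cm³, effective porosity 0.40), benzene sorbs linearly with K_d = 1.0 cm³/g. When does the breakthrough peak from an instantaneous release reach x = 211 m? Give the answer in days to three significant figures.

Retardation factor R = 1 + ρ_b·K_d/n = 1 + 1.84 × 1.0/0.40 = 5.600.
Sorption retards both mechanisms: v_R = v/R = 0.04232 m/day, D_R = D/R = 0.04554 m²/day.
Peak time from v_R²t² + 2D_R t − x² = 0: t = (√(D_R² + v_R²x²) − D_R)/v_R².
√(D_R² + v_R²x²) = √(0.04554² + 0.04232² × 211²) = 8.930; v_R² = 0.001791.
t = (8.930 − 0.04554)/0.001791 = 4960 days.

4960 days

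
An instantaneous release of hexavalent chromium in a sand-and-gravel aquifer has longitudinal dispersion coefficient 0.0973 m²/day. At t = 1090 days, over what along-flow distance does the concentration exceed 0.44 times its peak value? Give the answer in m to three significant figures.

37.3 m

The plume is Gaussian with σ = √(2Dt) = √(2 × 0.0973 × 1090) = 14.56 m.
C/C_peak = exp(−Δx²/(2σ²)) = 0.44 ⇒ Δx = σ·√(−2 ln 0.44) = 14.56 × 1.281 = 18.65 m.
Width = 2Δx = 37.3 m.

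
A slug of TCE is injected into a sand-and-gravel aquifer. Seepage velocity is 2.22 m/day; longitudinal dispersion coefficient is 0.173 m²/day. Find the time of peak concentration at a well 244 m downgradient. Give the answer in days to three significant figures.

For the 1D instantaneous-source solution, setting ∂C/∂t = 0 at fixed x gives v²t² + 2Dt − x² = 0, so t = (√(D² + v²x²) − D)/v².
√(D² + v²x²) = √(0.173² + 2.22² × 244²) = 541.7; v² = 4.9284.
t = (541.7 − 0.173)/4.9284 = 110 days (vs. the pure-advection estimate x/v = 110 d).

110 days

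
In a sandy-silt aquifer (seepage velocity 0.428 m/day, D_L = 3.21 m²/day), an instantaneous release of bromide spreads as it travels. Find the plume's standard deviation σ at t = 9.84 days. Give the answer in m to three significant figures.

Dispersive spreading gives a Gaussian with σ² = 2Dt; advection only shifts the center.
σ = √(2 × 3.21 × 9.84) = 7.95 m.

7.95 m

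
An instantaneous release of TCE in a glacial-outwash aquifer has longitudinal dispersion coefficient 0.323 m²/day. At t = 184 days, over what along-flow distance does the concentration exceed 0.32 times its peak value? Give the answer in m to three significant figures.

32.9 m

The plume is Gaussian with σ = √(2Dt) = √(2 × 0.323 × 184) = 10.90 m.
C/C_peak = exp(−Δx²/(2σ²)) = 0.32 ⇒ Δx = σ·√(−2 ln 0.32) = 10.90 × 1.510 = 16.46 m.
Width = 2Δx = 32.9 m.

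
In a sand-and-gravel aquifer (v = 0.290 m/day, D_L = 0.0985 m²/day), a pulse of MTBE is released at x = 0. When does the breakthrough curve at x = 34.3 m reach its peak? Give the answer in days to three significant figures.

For the 1D instantaneous-source solution, setting ∂C/∂t = 0 at fixed x gives v²t² + 2Dt − x² = 0, so t = (√(D² + v²x²) − D)/v².
√(D² + v²x²) = √(0.0985² + 0.290² × 34.3²) = 9.947; v² = 0.0841.
t = (9.947 − 0.0985)/0.0841 = 117 days (vs. the pure-advection estimate x/v = 118 d).

117 days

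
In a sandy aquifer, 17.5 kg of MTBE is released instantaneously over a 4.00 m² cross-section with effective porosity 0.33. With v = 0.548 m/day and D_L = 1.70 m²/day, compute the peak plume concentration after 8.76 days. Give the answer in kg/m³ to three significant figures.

The peak of an instantaneous 1D plume sits at x = vt; there the Gaussian factor is 1 and C_max = M/(n_e·A·√(4πDt)), where n_e·A is the pore area the mass is dissolved in.
√(4πDt) = √(4π × 1.70 × 8.76) = 13.68 m, so C_max = 17.5/(0.33 × 4.00 × 13.68) = 0.969 kg/m³.

0.969 kg/m³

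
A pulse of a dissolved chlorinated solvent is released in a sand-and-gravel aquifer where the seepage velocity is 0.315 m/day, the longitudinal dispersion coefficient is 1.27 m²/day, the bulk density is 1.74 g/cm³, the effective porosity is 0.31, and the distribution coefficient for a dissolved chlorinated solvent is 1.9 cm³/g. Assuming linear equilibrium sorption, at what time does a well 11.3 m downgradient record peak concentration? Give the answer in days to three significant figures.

Retardation factor R = 1 + ρ_b·K_d/n = 1 + 1.74 × 1.9/0.31 = 11.66.
Sorption retards both mechanisms: v_R = v/R = 0.02702 m/day, D_R = D/R = 0.1089 m²/day.
Peak time from v_R²t² + 2D_R t − x² = 0: t = (√(D_R² + v_R²x²) − D_R)/v_R².
√(D_R² + v_R²x²) = √(0.1089² + 0.02702² × 11.3²) = 0.3242; v_R² = 0.0007301.
t = (0.3242 − 0.1089)/0.0007301 = 295 days.

295 days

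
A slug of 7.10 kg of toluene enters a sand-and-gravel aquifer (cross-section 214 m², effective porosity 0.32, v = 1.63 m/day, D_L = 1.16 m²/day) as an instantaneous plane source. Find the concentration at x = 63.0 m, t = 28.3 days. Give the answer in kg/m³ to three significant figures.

For an instantaneous plane source, C(x,t) = M/(n_e·A·√(4πDt)) · exp(−(x−vt)²/(4Dt)), with n_e·A the pore (flow) area.
Plume center vt = 1.63 × 28.3 = 46.129 m, so the well at 63.0 m is 16.871 m downgradient of the peak.
√(4πDt) = 20.31 m, giving peak height M/(n_e·A·√(4πDt)) = 7.10/(0.32 × 214 × 20.31) = 0.005105 kg/m³.
(x−vt)²/(4Dt) = (16.871)²/(4 × 1.16 × 28.3) = 2.168; exp(−2.168) = 0.1144.
C = 0.005105 × 0.1144 = 0.000584 kg/m³.

0.000584 kg/m³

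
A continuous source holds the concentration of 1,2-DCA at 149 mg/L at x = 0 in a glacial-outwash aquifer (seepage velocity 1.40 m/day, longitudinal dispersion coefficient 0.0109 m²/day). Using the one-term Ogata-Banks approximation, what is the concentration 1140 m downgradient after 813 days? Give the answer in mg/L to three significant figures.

49.8 mg/L

For a continuous step input, C/C₀ ≈ ½·erfc((x−vt)/(2√(Dt))).
vt = 1.40 × 813 = 1138.2 m and 2√(Dt) = 2√(0.0109 × 813) = 5.954 m.
Argument (x−vt)/(2√(Dt)) = (1140 − 1138.2)/5.954 = 0.3023; ½·erfc(0.3023) = 0.3345.
C = 149 × 0.3345 = 49.8 mg/L.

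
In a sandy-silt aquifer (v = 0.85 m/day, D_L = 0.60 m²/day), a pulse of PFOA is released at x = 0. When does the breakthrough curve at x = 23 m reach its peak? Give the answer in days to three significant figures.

26.2 days

For the 1D instantaneous-source solution, setting ∂C/∂t = 0 at fixed x gives v²t² + 2Dt − x² = 0, so t = (√(D² + v²x²) − D)/v².
√(D² + v²x²) = √(0.60² + 0.85² × 23²) = 19.56; v² = 0.7225.
t = (19.56 − 0.60)/0.7225 = 26.2 days (vs. the pure-advection estimate x/v = 27.1 d).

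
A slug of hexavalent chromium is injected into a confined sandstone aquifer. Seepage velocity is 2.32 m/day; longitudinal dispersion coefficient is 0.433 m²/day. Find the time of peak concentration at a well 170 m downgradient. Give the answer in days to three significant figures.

73.2 days

For the 1D instantaneous-source solution, setting ∂C/∂t = 0 at fixed x gives v²t² + 2Dt − x² = 0, so t = (√(D² + v²x²) − D)/v².
√(D² + v²x²) = √(0.433² + 2.32² × 170²) = 394.4; v² = 5.3824.
t = (394.4 − 0.433)/5.3824 = 73.2 days (vs. the pure-advection estimate x/v = 73.3 d).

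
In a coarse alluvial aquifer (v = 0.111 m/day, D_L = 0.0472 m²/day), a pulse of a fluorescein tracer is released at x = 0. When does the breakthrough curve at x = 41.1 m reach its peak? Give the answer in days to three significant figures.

366 days

For the 1D instantaneous-source solution, setting ∂C/∂t = 0 at fixed x gives v²t² + 2Dt − x² = 0, so t = (√(D² + v²x²) − D)/v².
√(D² + v²x²) = √(0.0472² + 0.111² × 41.1²) = 4.562; v² = 0.012321.
t = (4.562 − 0.0472)/0.012321 = 366 days (vs. the pure-advection estimate x/v = 370 d).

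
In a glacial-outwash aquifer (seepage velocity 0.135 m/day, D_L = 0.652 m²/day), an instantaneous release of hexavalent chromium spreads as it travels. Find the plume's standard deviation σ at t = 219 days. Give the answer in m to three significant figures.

16.9 m

Dispersive spreading gives a Gaussian with σ² = 2Dt; advection only shifts the center.
σ = √(2 × 0.652 × 219) = 16.9 m.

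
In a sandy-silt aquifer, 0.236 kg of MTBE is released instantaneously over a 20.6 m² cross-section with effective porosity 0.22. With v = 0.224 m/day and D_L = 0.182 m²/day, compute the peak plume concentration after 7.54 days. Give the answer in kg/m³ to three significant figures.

0.0125 kg/m³

The peak of an instantaneous 1D plume sits at x = vt; there the Gaussian factor is 1 and C_max = M/(n_e·A·√(4πDt)), where n_e·A is the pore area the mass is dissolved in.
√(4πDt) = √(4π × 0.182 × 7.54) = 4.153 m, so C_max = 0.236/(0.22 × 20.6 × 4.153) = 0.0125 kg/m³.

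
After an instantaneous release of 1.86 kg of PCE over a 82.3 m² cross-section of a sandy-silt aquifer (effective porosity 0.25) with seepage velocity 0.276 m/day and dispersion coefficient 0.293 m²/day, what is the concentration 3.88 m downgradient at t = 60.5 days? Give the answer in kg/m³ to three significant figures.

For an instantaneous plane source, C(x,t) = M/(n_e·A·√(4πDt)) · exp(−(x−vt)²/(4Dt)), with n_e·A the pore (flow) area.
Plume center vt = 0.276 × 60.5 = 16.698 m, so the well at 3.88 m is 12.818 m upgradient of the peak.
√(4πDt) = 14.93 m, giving peak height M/(n_e·A·√(4πDt)) = 1.86/(0.25 × 82.3 × 14.93) = 0.006055 kg/m³.
(x−vt)²/(4Dt) = (-12.818)²/(4 × 0.293 × 60.5) = 2.317; exp(−2.317) = 0.09857.
C = 0.006055 × 0.09857 = 0.000597 kg/m³.

0.000597 kg/m³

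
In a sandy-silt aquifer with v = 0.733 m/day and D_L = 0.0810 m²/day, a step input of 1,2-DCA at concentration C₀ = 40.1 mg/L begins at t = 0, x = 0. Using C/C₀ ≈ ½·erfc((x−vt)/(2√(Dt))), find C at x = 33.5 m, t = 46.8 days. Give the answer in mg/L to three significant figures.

24.7 mg/L

For a continuous step input, C/C₀ ≈ ½·erfc((x−vt)/(2√(Dt))).
vt = 0.733 × 46.8 = 34.3044 m and 2√(Dt) = 2√(0.0810 × 46.8) = 3.894 m.
Argument (x−vt)/(2√(Dt)) = (33.5 − 34.3044)/3.894 = -0.2066; ½·erfc(-0.2066) = 0.6149.
C = 40.1 × 0.6149 = 24.7 mg/L.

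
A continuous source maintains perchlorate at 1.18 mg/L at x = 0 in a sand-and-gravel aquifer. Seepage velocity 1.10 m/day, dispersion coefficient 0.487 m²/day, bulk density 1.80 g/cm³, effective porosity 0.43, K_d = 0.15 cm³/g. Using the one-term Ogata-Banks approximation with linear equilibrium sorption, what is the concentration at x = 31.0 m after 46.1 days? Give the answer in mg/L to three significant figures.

0.603 mg/L

Retardation factor R = 1 + ρ_b·K_d/n = 1 + 1.80 × 0.15/0.43 = 1.628.
Sorption retards both mechanisms: v_R = v/R = 0.6757 m/day, D_R = D/R = 0.2991 m²/day.
v_R·t = 0.6757 × 46.1 = 31.14977 m; 2√(D_R t) = 7.427 m; argument = (31.0 − 31.14977)/7.427 = -0.02017.
C = C₀ × ½·erfc(-0.02017) = 1.18 × 0.5114 = 0.603 mg/L.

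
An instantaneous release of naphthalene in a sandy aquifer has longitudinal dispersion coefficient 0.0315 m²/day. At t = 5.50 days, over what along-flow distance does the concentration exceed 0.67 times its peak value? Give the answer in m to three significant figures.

1.05 m

The plume is Gaussian with σ = √(2Dt) = √(2 × 0.0315 × 5.50) = 0.5886 m.
C/C_peak = exp(−Δx²/(2σ²)) = 0.67 ⇒ Δx = σ·√(−2 ln 0.67) = 0.5886 × 0.8950 = 0.5268 m.
Width = 2Δx = 1.05 m.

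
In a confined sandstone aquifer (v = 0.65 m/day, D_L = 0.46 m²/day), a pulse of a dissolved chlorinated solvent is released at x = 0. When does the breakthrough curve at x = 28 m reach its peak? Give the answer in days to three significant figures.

42.0 days

For the 1D instantaneous-source solution, setting ∂C/∂t = 0 at fixed x gives v²t² + 2Dt − x² = 0, so t = (√(D² + v²x²) − D)/v².
√(D² + v²x²) = √(0.46² + 0.65² × 28²) = 18.21; v² = 0.4225.
t = (18.21 − 0.46)/0.4225 = 42.0 days (vs. the pure-advection estimate x/v = 43.1 d).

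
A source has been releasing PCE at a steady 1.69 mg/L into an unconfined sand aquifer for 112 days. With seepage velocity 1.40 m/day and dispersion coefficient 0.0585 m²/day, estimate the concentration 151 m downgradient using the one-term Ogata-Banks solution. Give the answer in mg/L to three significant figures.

For a continuous step input, C/C₀ ≈ ½·erfc((x−vt)/(2√(Dt))).
vt = 1.40 × 112 = 156.8 m and 2√(Dt) = 2√(0.0585 × 112) = 5.119 m.
Argument (x−vt)/(2√(Dt)) = (151 − 156.8)/5.119 = -1.133; ½·erfc(-1.133) = 0.9455.
C = 1.69 × 0.9455 = 1.60 mg/L.

1.60 mg/L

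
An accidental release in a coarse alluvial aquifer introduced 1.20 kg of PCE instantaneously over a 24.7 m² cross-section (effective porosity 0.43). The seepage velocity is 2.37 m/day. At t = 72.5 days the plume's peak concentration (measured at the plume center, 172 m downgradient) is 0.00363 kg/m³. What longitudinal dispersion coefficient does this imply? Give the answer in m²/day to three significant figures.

At the plume center C_max = M/(n_e·A·√(4πDt)), so D = M²/(4πt·(n_e·A·C_max)²).
n_e·A·C_max = 0.43 × 24.7 × 0.00363 = 0.03855 kg/m.
D = 1.20²/(4π × 72.5 × 0.03855²) = 1.06 m²/day.

1.06 m²/day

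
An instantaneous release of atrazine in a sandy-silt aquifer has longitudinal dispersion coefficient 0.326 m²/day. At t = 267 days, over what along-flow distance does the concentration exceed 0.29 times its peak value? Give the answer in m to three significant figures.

41.5 m

The plume is Gaussian with σ = √(2Dt) = √(2 × 0.326 × 267) = 13.19 m.
C/C_peak = exp(−Δx²/(2σ²)) = 0.29 ⇒ Δx = σ·√(−2 ln 0.29) = 13.19 × 1.573 = 20.75 m.
Width = 2Δx = 41.5 m.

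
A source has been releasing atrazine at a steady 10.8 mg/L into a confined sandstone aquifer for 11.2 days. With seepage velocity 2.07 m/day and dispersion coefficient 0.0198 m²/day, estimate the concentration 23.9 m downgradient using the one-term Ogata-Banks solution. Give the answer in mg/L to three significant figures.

1.52 mg/L

For a continuous step input, C/C₀ ≈ ½·erfc((x−vt)/(2√(Dt))).
vt = 2.07 × 11.2 = 23.184 m and 2√(Dt) = 2√(0.0198 × 11.2) = 0.9418 m.
Argument (x−vt)/(2√(Dt)) = (23.9 − 23.184)/0.9418 = 0.7602; ½·erfc(0.7602) = 0.1412.
C = 10.8 × 0.1412 = 1.52 mg/L.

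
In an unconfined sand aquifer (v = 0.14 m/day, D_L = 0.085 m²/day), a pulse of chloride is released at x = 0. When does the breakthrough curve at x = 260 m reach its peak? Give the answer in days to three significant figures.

For the 1D instantaneous-source solution, setting ∂C/∂t = 0 at fixed x gives v²t² + 2Dt − x² = 0, so t = (√(D² + v²x²) − D)/v².
√(D² + v²x²) = √(0.085² + 0.14² × 260²) = 36.40; v² = 0.0196.
t = (36.40 − 0.085)/0.0196 = 1850 days (vs. the pure-advection estimate x/v = 1860 d).

1850 days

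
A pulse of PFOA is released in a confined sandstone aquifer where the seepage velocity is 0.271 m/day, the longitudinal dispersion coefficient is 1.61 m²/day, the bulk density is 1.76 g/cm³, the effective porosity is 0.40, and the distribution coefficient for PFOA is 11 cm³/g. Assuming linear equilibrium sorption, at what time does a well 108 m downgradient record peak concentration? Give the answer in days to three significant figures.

Retardation factor R = 1 + ρ_b·K_d/n = 1 + 1.76 × 11/0.40 = 49.40.
Sorption retards both mechanisms: v_R = v/R = 0.005486 m/day, D_R = D/R = 0.03259 m²/day.
Peak time from v_R²t² + 2D_R t − x² = 0: t = (√(D_R² + v_R²x²) − D_R)/v_R².
√(D_R² + v_R²x²) = √(0.03259² + 0.005486² × 108²) = 0.5934; v_R² = 3.010e-05.
t = (0.5934 − 0.03259)/3.010e-05 = 18600 days.

18600 days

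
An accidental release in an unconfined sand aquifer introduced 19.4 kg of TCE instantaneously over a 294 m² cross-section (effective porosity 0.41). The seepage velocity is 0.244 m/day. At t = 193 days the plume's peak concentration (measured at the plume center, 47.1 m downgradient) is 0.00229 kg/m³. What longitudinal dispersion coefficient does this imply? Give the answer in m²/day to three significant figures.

At the plume center C_max = M/(n_e·A·√(4πDt)), so D = M²/(4πt·(n_e·A·C_max)²).
n_e·A·C_max = 0.41 × 294 × 0.00229 = 0.2760 kg/m.
D = 19.4²/(4π × 193 × 0.2760²) = 2.04 m²/day.

2.04 m²/day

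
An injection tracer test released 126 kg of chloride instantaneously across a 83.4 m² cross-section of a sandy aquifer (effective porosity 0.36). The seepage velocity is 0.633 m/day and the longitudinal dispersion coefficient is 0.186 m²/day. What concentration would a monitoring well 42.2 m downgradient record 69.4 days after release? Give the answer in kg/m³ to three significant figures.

For an instantaneous plane source, C(x,t) = M/(n_e·A·√(4πDt)) · exp(−(x−vt)²/(4Dt)), with n_e·A the pore (flow) area.
Plume center vt = 0.633 × 69.4 = 43.9302 m, so the well at 42.2 m is 1.7302 m upgradient of the peak.
√(4πDt) = 12.74 m, giving peak height M/(n_e·A·√(4πDt)) = 126/(0.36 × 83.4 × 12.74) = 0.3294 kg/m³.
(x−vt)²/(4Dt) = (-1.7302)²/(4 × 0.186 × 69.4) = 0.05798; exp(−0.05798) = 0.9437.
C = 0.3294 × 0.9437 = 0.311 kg/m³.

0.311 kg/m³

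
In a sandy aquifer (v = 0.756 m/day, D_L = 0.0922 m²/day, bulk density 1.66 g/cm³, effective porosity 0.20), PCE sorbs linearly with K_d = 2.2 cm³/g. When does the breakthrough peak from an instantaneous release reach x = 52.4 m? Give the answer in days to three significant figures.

1330 days

Retardation factor R = 1 + ρ_b·K_d/n = 1 + 1.66 × 2.2/0.20 = 19.26.
Sorption retards both mechanisms: v_R = v/R = 0.03925 m/day, D_R = D/R = 0.004787 m²/day.
Peak time from v_R²t² + 2D_R t − x² = 0: t = (√(D_R² + v_R²x²) − D_R)/v_R².
√(D_R² + v_R²x²) = √(0.004787² + 0.03925² × 52.4²) = 2.057; v_R² = 0.001541.
t = (2.057 − 0.004787)/0.001541 = 1330 days.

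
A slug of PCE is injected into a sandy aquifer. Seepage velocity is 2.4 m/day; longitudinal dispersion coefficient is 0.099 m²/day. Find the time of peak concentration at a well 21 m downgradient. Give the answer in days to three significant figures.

8.73 days

For the 1D instantaneous-source solution, setting ∂C/∂t = 0 at fixed x gives v²t² + 2Dt − x² = 0, so t = (√(D² + v²x²) − D)/v².
√(D² + v²x²) = √(0.099² + 2.4² × 21²) = 50.40; v² = 5.76.
t = (50.40 − 0.099)/5.76 = 8.73 days (vs. the pure-advection estimate x/v = 8.75 d).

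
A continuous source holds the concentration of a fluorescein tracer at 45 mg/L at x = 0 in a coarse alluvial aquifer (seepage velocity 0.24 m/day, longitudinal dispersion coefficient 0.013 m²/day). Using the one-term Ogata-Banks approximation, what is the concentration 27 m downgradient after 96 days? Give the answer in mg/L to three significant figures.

For a continuous step input, C/C₀ ≈ ½·erfc((x−vt)/(2√(Dt))).
vt = 0.24 × 96 = 23.04 m and 2√(Dt) = 2√(0.013 × 96) = 2.234 m.
Argument (x−vt)/(2√(Dt)) = (27 − 23.04)/2.234 = 1.773; ½·erfc(1.773) = 0.006081.
C = 45 × 0.006081 = 0.274 mg/L.

0.274 mg/L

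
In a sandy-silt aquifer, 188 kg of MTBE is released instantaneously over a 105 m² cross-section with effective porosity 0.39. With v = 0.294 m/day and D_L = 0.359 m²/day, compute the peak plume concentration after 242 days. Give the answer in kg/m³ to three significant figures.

0.139 kg/m³

The peak of an instantaneous 1D plume sits at x = vt; there the Gaussian factor is 1 and C_max = M/(n_e·A·√(4πDt)), where n_e·A is the pore area the mass is dissolved in.
√(4πDt) = √(4π × 0.359 × 242) = 33.04 m, so C_max = 188/(0.39 × 105 × 33.04) = 0.139 kg/m³.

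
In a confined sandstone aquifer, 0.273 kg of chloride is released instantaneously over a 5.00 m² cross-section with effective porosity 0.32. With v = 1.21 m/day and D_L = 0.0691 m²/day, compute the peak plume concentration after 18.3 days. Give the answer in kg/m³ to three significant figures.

The peak of an instantaneous 1D plume sits at x = vt; there the Gaussian factor is 1 and C_max = M/(n_e·A·√(4πDt)), where n_e·A is the pore area the mass is dissolved in.
√(4πDt) = √(4π × 0.0691 × 18.3) = 3.986 m, so C_max = 0.273/(0.32 × 5.00 × 3.986) = 0.0428 kg/m³.

0.0428 kg/m³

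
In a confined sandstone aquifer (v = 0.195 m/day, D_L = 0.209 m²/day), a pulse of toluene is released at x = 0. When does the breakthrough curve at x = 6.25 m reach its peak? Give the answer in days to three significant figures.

For the 1D instantaneous-source solution, setting ∂C/∂t = 0 at fixed x gives v²t² + 2Dt − x² = 0, so t = (√(D² + v²x²) − D)/v².
√(D² + v²x²) = √(0.209² + 0.195² × 6.25²) = 1.237; v² = 0.038025.
t = (1.237 − 0.209)/0.038025 = 27.0 days (vs. the pure-advection estimate x/v = 32.1 d).

27.0 days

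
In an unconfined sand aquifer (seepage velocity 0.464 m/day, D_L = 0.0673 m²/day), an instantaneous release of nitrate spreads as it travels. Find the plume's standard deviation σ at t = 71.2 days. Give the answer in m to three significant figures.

Dispersive spreading gives a Gaussian with σ² = 2Dt; advection only shifts the center.
σ = √(2 × 0.0673 × 71.2) = 3.10 m.

3.10 m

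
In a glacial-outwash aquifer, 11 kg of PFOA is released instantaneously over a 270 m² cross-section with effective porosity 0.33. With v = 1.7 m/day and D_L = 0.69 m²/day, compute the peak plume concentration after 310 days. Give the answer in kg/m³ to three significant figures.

0.00238 kg/m³

The peak of an instantaneous 1D plume sits at x = vt; there the Gaussian factor is 1 and C_max = M/(n_e·A·√(4πDt)), where n_e·A is the pore area the mass is dissolved in.
√(4πDt) = √(4π × 0.69 × 310) = 51.85 m, so C_max = 11/(0.33 × 270 × 51.85) = 0.00238 kg/m³.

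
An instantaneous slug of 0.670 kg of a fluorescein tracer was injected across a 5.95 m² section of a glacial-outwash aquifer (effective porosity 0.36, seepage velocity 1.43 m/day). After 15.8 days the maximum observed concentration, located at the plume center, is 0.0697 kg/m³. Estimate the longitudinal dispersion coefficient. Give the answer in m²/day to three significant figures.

At the plume center C_max = M/(n_e·A·√(4πDt)), so D = M²/(4πt·(n_e·A·C_max)²).
n_e·A·C_max = 0.36 × 5.95 × 0.0697 = 0.1493 kg/m.
D = 0.670²/(4π × 15.8 × 0.1493²) = 0.101 m²/day.

0.101 m²/day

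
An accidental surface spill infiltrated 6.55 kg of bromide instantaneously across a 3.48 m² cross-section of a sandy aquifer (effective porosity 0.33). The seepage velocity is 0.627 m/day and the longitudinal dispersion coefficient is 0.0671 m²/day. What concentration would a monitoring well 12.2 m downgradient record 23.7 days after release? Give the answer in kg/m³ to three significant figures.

For an instantaneous plane source, C(x,t) = M/(n_e·A·√(4πDt)) · exp(−(x−vt)²/(4Dt)), with n_e·A the pore (flow) area.
Plume center vt = 0.627 × 23.7 = 14.8599 m, so the well at 12.2 m is 2.6599 m upgradient of the peak.
√(4πDt) = 4.470 m, giving peak height M/(n_e·A·√(4πDt)) = 6.55/(0.33 × 3.48 × 4.470) = 1.276 kg/m³.
(x−vt)²/(4Dt) = (-2.6599)²/(4 × 0.0671 × 23.7) = 1.112; exp(−1.112) = 0.3289.
C = 1.276 × 0.3289 = 0.420 kg/m³.

0.420 kg/m³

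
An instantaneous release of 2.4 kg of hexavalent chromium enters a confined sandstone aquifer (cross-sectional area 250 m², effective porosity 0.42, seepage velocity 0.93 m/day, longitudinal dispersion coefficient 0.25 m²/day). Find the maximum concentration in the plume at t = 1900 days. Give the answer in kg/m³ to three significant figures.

The peak of an instantaneous 1D plume sits at x = vt; there the Gaussian factor is 1 and C_max = M/(n_e·A·√(4πDt)), where n_e·A is the pore area the mass is dissolved in.
√(4πDt) = √(4π × 0.25 × 1900) = 77.26 m, so C_max = 2.4/(0.42 × 250 × 77.26) = 0.000296 kg/m³.

0.000296 kg/m³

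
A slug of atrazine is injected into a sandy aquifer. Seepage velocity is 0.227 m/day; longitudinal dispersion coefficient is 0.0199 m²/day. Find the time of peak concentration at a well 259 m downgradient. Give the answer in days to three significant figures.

1140 days

For the 1D instantaneous-source solution, setting ∂C/∂t = 0 at fixed x gives v²t² + 2Dt − x² = 0, so t = (√(D² + v²x²) − D)/v².
√(D² + v²x²) = √(0.0199² + 0.227² × 259²) = 58.79; v² = 0.051529.
t = (58.79 − 0.0199)/0.051529 = 1140 days (vs. the pure-advection estimate x/v = 1140 d).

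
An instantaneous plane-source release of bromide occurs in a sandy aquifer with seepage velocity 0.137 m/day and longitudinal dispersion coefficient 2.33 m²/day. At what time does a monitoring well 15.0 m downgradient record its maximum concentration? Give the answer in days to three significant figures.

41.4 days

For the 1D instantaneous-source solution, setting ∂C/∂t = 0 at fixed x gives v²t² + 2Dt − x² = 0, so t = (√(D² + v²x²) − D)/v².
√(D² + v²x²) = √(2.33² + 0.137² × 15.0²) = 3.107; v² = 0.018769.
t = (3.107 − 2.33)/0.018769 = 41.4 days (vs. the pure-advection estimate x/v = 109 d).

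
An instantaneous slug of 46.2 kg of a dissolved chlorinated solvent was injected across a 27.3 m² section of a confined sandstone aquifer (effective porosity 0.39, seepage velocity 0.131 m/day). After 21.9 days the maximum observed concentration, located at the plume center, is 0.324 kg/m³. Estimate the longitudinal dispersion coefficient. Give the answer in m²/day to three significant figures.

At the plume center C_max = M/(n_e·A·√(4πDt)), so D = M²/(4πt·(n_e·A·C_max)²).
n_e·A·C_max = 0.39 × 27.3 × 0.324 = 3.450 kg/m.
D = 46.2²/(4π × 21.9 × 3.450²) = 0.652 m²/day.

0.652 m²/day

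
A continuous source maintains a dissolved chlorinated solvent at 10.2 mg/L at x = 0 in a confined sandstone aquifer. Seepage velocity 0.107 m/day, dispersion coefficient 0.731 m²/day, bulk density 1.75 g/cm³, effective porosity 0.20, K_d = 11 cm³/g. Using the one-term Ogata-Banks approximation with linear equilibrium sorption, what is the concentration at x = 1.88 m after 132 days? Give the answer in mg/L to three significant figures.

1.11 mg/L

Retardation factor R = 1 + ρ_b·K_d/n = 1 + 1.75 × 11/0.20 = 97.25.
Sorption retards both mechanisms: v_R = v/R = 0.001100 m/day, D_R = D/R = 0.007517 m²/day.
v_R·t = 0.001100 × 132 = 0.1452 m; 2√(D_R t) = 1.992 m; argument = (1.88 − 0.1452)/1.992 = 0.8709.
C = C₀ × ½·erfc(0.8709) = 10.2 × 0.1090 = 1.11 mg/L.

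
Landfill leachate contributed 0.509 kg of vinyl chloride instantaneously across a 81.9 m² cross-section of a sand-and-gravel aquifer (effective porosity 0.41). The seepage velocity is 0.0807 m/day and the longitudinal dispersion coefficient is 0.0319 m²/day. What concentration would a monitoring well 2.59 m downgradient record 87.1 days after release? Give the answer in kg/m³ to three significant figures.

0.000436 kg/m³

For an instantaneous plane source, C(x,t) = M/(n_e·A·√(4πDt)) · exp(−(x−vt)²/(4Dt)), with n_e·A the pore (flow) area.
Plume center vt = 0.0807 × 87.1 = 7.02897 m, so the well at 2.59 m is 4.43897 m upgradient of the peak.
√(4πDt) = 5.909 m, giving peak height M/(n_e·A·√(4πDt)) = 0.509/(0.41 × 81.9 × 5.909) = 0.002565 kg/m³.
(x−vt)²/(4Dt) = (-4.43897)²/(4 × 0.0319 × 87.1) = 1.773; exp(−1.773) = 0.1698.
C = 0.002565 × 0.1698 = 0.000436 kg/m³.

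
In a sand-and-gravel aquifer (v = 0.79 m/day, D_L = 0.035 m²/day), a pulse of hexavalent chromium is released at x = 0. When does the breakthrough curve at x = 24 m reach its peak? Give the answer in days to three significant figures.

30.3 days

For the 1D instantaneous-source solution, setting ∂C/∂t = 0 at fixed x gives v²t² + 2Dt − x² = 0, so t = (√(D² + v²x²) − D)/v².
√(D² + v²x²) = √(0.035² + 0.79² × 24²) = 18.96; v² = 0.6241.
t = (18.96 − 0.035)/0.6241 = 30.3 days (vs. the pure-advection estimate x/v = 30.4 d).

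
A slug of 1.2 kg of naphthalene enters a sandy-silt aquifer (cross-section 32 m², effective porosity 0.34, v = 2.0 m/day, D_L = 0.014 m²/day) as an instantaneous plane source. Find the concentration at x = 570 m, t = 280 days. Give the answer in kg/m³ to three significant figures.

2.67e-05 kg/m³

For an instantaneous plane source, C(x,t) = M/(n_e·A·√(4πDt)) · exp(−(x−vt)²/(4Dt)), with n_e·A the pore (flow) area.
Plume center vt = 2.0 × 280 = 560 m, so the well at 570 m is 10 m downgradient of the peak.
√(4πDt) = 7.019 m, giving peak height M/(n_e·A·√(4πDt)) = 1.2/(0.34 × 32 × 7.019) = 0.01571 kg/m³.
(x−vt)²/(4Dt) = (10)²/(4 × 0.014 × 280) = 6.378; exp(−6.378) = 0.001699.
C = 0.01571 × 0.001699 = 2.67e-05 kg/m³.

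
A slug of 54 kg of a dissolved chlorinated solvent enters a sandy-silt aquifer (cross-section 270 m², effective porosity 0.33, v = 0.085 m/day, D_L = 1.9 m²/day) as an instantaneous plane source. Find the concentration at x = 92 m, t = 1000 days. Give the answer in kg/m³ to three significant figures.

For an instantaneous plane source, C(x,t) = M/(n_e·A·√(4πDt)) · exp(−(x−vt)²/(4Dt)), with n_e·A the pore (flow) area.
Plume center vt = 0.085 × 1000 = 85 m, so the well at 92 m is 7 m downgradient of the peak.
√(4πDt) = 154.5 m, giving peak height M/(n_e·A·√(4πDt)) = 54/(0.33 × 270 × 154.5) = 0.003923 kg/m³.
(x−vt)²/(4Dt) = (7)²/(4 × 1.9 × 1000) = 0.006447; exp(−0.006447) = 0.9936.
C = 0.003923 × 0.9936 = 0.00390 kg/m³.

0.00390 kg/m³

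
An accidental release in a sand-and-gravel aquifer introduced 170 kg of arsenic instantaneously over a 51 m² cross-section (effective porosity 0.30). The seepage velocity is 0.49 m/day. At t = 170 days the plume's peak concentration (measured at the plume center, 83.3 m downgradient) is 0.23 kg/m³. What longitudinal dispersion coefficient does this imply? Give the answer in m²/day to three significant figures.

At the plume center C_max = M/(n_e·A·√(4πDt)), so D = M²/(4πt·(n_e·A·C_max)²).
n_e·A·C_max = 0.30 × 51 × 0.23 = 3.519 kg/m.
D = 170²/(4π × 170 × 3.519²) = 1.09 m²/day.

1.09 m²/day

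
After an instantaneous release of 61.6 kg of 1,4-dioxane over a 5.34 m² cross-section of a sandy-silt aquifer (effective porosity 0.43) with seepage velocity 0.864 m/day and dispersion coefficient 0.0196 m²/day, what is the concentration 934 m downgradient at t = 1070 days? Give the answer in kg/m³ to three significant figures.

0.561 kg/m³

For an instantaneous plane source, C(x,t) = M/(n_e·A·√(4πDt)) · exp(−(x−vt)²/(4Dt)), with n_e·A the pore (flow) area.
Plume center vt = 0.864 × 1070 = 924.48 m, so the well at 934 m is 9.52 m downgradient of the peak.
√(4πDt) = 16.23 m, giving peak height M/(n_e·A·√(4πDt)) = 61.6/(0.43 × 5.34 × 16.23) = 1.653 kg/m³.
(x−vt)²/(4Dt) = (9.52)²/(4 × 0.0196 × 1070) = 1.080; exp(−1.080) = 0.3396.
C = 1.653 × 0.3396 = 0.561 kg/m³.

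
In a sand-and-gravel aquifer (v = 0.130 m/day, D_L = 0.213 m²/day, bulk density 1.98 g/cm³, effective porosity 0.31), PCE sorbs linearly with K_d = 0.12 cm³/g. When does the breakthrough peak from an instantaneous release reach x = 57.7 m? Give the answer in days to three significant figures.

Retardation factor R = 1 + ρ_b·K_d/n = 1 + 1.98 × 0.12/0.31 = 1.766.
Sorption retards both mechanisms: v_R = v/R = 0.07361 m/day, D_R = D/R = 0.1206 m²/day.
Peak time from v_R²t² + 2D_R t − x² = 0: t = (√(D_R² + v_R²x²) − D_R)/v_R².
√(D_R² + v_R²x²) = √(0.1206² + 0.07361² × 57.7²) = 4.249; v_R² = 0.005418.
t = (4.249 − 0.1206)/0.005418 = 762 days.

762 days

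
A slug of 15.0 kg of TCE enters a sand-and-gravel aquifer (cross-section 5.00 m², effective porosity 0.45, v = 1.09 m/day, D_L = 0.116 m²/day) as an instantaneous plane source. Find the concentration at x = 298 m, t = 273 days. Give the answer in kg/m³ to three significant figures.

0.334 kg/m³

For an instantaneous plane source, C(x,t) = M/(n_e·A·√(4πDt)) · exp(−(x−vt)²/(4Dt)), with n_e·A the pore (flow) area.
Plume center vt = 1.09 × 273 = 297.57 m, so the well at 298 m is 0.43 m downgradient of the peak.
√(4πDt) = 19.95 m, giving peak height M/(n_e·A·√(4πDt)) = 15.0/(0.45 × 5.00 × 19.95) = 0.3342 kg/m³.
(x−vt)²/(4Dt) = (0.43)²/(4 × 0.116 × 273) = 0.001460; exp(−0.001460) = 0.9985.
C = 0.3342 × 0.9985 = 0.334 kg/m³.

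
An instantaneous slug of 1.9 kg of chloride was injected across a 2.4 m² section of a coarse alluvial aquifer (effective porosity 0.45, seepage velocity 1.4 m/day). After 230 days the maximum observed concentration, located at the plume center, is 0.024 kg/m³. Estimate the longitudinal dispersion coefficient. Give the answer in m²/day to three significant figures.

1.86 m²/day

At the plume center C_max = M/(n_e·A·√(4πDt)), so D = M²/(4πt·(n_e·A·C_max)²).
n_e·A·C_max = 0.45 × 2.4 × 0.024 = 0.02592 kg/m.
D = 1.9²/(4π × 230 × 0.02592²) = 1.86 m²/day.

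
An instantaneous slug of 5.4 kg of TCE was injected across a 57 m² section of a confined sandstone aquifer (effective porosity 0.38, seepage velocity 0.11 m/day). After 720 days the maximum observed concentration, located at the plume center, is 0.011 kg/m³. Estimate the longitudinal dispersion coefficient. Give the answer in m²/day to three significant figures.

0.0568 m²/day

At the plume center C_max = M/(n_e·A·√(4πDt)), so D = M²/(4πt·(n_e·A·C_max)²).
n_e·A·C_max = 0.38 × 57 × 0.011 = 0.2383 kg/m.
D = 5.4²/(4π × 720 × 0.2383²) = 0.0568 m²/day.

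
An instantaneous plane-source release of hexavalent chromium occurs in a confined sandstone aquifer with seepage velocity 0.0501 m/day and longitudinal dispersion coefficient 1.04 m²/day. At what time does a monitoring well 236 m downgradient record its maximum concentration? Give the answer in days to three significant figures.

4310 days

For the 1D instantaneous-source solution, setting ∂C/∂t = 0 at fixed x gives v²t² + 2Dt − x² = 0, so t = (√(D² + v²x²) − D)/v².
√(D² + v²x²) = √(1.04² + 0.0501² × 236²) = 11.87; v² = 0.00251001.
t = (11.87 − 1.04)/0.00251001 = 4310 days (vs. the pure-advection estimate x/v = 4710 d).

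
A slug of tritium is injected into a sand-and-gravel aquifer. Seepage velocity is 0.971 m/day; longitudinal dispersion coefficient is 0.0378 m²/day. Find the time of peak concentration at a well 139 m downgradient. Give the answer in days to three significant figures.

For the 1D instantaneous-source solution, setting ∂C/∂t = 0 at fixed x gives v²t² + 2Dt − x² = 0, so t = (√(D² + v²x²) − D)/v².
√(D² + v²x²) = √(0.0378² + 0.971² × 139²) = 135.0; v² = 0.942841.
t = (135.0 − 0.0378)/0.942841 = 143 days (vs. the pure-advection estimate x/v = 143 d).

143 days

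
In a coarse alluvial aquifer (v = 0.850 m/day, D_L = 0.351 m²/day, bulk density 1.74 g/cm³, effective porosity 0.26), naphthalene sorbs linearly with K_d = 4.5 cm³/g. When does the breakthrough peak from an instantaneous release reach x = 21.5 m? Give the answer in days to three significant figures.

772 days

Retardation factor R = 1 + ρ_b·K_d/n = 1 + 1.74 × 4.5/0.26 = 31.12.
Sorption retards both mechanisms: v_R = v/R = 0.02731 m/day, D_R = D/R = 0.01128 m²/day.
Peak time from v_R²t² + 2D_R t − x² = 0: t = (√(D_R² + v_R²x²) − D_R)/v_R².
√(D_R² + v_R²x²) = √(0.01128² + 0.02731² × 21.5²) = 0.5873; v_R² = 0.0007458.
t = (0.5873 − 0.01128)/0.0007458 = 772 days.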